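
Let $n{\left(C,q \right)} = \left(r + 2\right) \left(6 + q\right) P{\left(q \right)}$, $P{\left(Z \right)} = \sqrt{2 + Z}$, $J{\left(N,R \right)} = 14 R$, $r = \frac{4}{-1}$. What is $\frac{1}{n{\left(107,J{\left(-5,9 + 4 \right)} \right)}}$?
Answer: $- \frac{\sqrt{46}}{34592} \approx -0.00019607$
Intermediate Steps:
$r = -4$ ($r = 4 \left(-1\right) = -4$)
$n{\left(C,q \right)} = \sqrt{2 + q} \left(-12 - 2 q\right)$ ($n{\left(C,q \right)} = \left(-4 + 2\right) \left(6 + q\right) \sqrt{2 + q} = - 2 \left(6 + q\right) \sqrt{2 + q} = \left(-12 - 2 q\right) \sqrt{2 + q} = \sqrt{2 + q} \left(-12 - 2 q\right)$)
$\frac{1}{n{\left(107,J{\left(-5,9 + 4 \right)} \right)}} = \frac{1}{2 \sqrt{2 + 14 \left(9 + 4\right)} \left(-6 - 14 \left(9 + 4\right)\right)} = \frac{1}{2 \sqrt{2 + 14 \cdot 13} \left(-6 - 14 \cdot 13\right)} = \frac{1}{2 \sqrt{2 + 182} \left(-6 - 182\right)} = \frac{1}{2 \sqrt{184} \left(-6 - 182\right)} = \frac{1}{2 \cdot 2 \sqrt{46} \left(-188\right)} = \frac{1}{\left(-752\right) \sqrt{46}} = - \frac{\sqrt{46}}{34592}$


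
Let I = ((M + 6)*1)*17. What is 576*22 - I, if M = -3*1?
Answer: 12621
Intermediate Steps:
M = -3
I = 51 (I = ((-3 + 6)*1)*17 = (3*1)*17 = 3*17 = 51)
576*22 - I = 576*22 - 1*51 = 12672 - 51 = 12621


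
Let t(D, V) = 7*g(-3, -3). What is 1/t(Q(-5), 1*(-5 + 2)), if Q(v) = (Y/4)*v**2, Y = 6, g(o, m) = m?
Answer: -1/21 ≈ -0.047619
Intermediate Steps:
Q(v) = 3*v**2/2 (Q(v) = (6/4)*v**2 = (6*(1/4))*v**2 = 3*v**2/2)
t(D, V) = -21 (t(D, V) = 7*(-3) = -21)
1/t(Q(-5), 1*(-5 + 2)) = 1/(-21) = -1/21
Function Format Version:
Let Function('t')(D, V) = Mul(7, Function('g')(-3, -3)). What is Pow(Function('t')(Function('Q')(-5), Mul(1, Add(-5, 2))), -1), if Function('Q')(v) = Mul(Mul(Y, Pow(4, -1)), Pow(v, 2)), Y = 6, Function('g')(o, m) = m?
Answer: Rational(-1, 21) ≈ -0.047619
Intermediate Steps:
Function('Q')(v) = Mul(Rational(3, 2), Pow(v, 2)) (Function('Q')(v) = Mul(Mul(6, Pow(4, -1)), Pow(v, 2)) = Mul(Mul(6, Rational(1, 4)), Pow(v, 2)) = Mul(Rational(3, 2), Pow(v, 2)))
Function('t')(D, V) = -21 (Function('t')(D, V) = Mul(7, -3) = -21)
Pow(Function('t')(Function('Q')(-5), Mul(1, Add(-5, 2))), -1) = Pow(-21, -1) = Rational(-1, 21)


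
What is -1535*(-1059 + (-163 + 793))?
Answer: 658515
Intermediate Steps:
-1535*(-1059 + (-163 + 793)) = -1535*(-1059 + 630) = -1535*(-429) = 658515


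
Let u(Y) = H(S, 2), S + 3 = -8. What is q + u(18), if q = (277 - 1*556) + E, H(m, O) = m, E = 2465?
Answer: 2175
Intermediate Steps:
S = -11 (S = -3 - 8 = -11)
u(Y) = -11
q = 2186 (q = (277 - 1*556) + 2465 = (277 - 556) + 2465 = -279 + 2465 = 2186)
q + u(18) = 2186 - 11 = 2175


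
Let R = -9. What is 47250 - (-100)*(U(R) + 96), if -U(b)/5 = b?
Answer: 61350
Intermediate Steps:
U(b) = -5*b
47250 - (-100)*(U(R) + 96) = 47250 - (-100)*(-5*(-9) + 96) = 47250 - (-100)*(45 + 96) = 47250 - (-100)*141 = 47250 - 1*(-14100) = 47250 + 14100 = 61350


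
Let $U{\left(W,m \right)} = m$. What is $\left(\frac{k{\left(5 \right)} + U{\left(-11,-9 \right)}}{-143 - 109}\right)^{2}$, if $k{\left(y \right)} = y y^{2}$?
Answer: $\frac{841}{3969} \approx 0.21189$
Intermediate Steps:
$k{\left(y \right)} = y^{3}$
$\left(\frac{k{\left(5 \right)} + U{\left(-11,-9 \right)}}{-143 - 109}\right)^{2} = \left(\frac{5^{3} - 9}{-143 - 109}\right)^{2} = \left(\frac{125 - 9}{-252}\right)^{2} = \left(116 \left(- \frac{1}{252}\right)\right)^{2} = \left(- \frac{29}{63}\right)^{2} = \frac{841}{3969}$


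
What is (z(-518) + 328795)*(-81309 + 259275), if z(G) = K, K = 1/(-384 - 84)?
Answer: 1521372595333/26 ≈ 5.8514e+10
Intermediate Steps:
K = -1/468 (K = 1/(-468) = -1/468 ≈ -0.0021368)
z(G) = -1/468
(z(-518) + 328795)*(-81309 + 259275) = (-1/468 + 328795)*(-81309 + 259275) = (153876059/468)*177966 = 1521372595333/26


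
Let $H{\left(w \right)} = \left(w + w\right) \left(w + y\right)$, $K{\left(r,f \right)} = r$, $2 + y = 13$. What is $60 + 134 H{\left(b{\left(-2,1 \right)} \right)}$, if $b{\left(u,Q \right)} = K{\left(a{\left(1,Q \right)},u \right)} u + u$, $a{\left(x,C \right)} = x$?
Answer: $-7444$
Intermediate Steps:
$y = 11$ ($y = -2 + 13 = 11$)
$b{\left(u,Q \right)} = 2 u$ ($b{\left(u,Q \right)} = 1 u + u = u + u = 2 u$)
$H{\left(w \right)} = 2 w \left(11 + w\right)$ ($H{\left(w \right)} = \left(w + w\right) \left(w + 11\right) = 2 w \left(11 + w\right)$)
$60 + 134 H{\left(b{\left(-2,1 \right)} \right)} = 60 + 134 \cdot 2 \cdot 2 \left(-2\right) \left(11 + 2 \left(-2\right)\right) = 60 + 134 \cdot 2 \left(-4\right) \left(11 - 4\right) = 60 + 134 \cdot 2 \left(-4\right) 7 = 60 + 134 \left(-56\right) = 60 - 7504 = -7444$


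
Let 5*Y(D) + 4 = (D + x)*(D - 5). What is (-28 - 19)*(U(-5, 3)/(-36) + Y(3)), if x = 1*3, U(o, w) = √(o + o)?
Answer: 752/5 + 47*I*√10/36 ≈ 150.4 + 4.1285*I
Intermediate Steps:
U(o, w) = √2*√o (U(o, w) = √(2*o) = √2*√o)
x = 3
Y(D) = -⅘ + (-5 + D)*(3 + D)/5 (Y(D) = -⅘ + ((D + 3)*(D - 5))/5 = -⅘ + ((3 + D)*(-5 + D))/5 = -⅘ + ((-5 + D)*(3 + D))/5 = -⅘ + (-5 + D)*(3 + D)/5)
(-28 - 19)*(U(-5, 3)/(-36) + Y(3)) = (-28 - 19)*((√2*√(-5))/(-36) + (-19/5 - ⅖*3 + (⅕)*3²)) = -47*((√2*(I*√5))*(-1/36) + (-19/5 - 6/5 + (⅕)*9)) = -47*((I*√10)*(-1/36) + (-19/5 - 6/5 + 9/5)) = -47*(-I*√10/36 - 16/5) = -47*(-16/5 - I*√10/36) = 752/5 + 47*I*√10/36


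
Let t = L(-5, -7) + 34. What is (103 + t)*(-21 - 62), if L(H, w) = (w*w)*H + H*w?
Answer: 6059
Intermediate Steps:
L(H, w) = H*w + H*w² (L(H, w) = w²*H + H*w = H*w² + H*w = H*w + H*w²)
t = -176 (t = -5*(-7)*(1 - 7) + 34 = -5*(-7)*(-6) + 34 = -210 + 34 = -176)
(103 + t)*(-21 - 62) = (103 - 176)*(-21 - 62) = -73*(-83) = 6059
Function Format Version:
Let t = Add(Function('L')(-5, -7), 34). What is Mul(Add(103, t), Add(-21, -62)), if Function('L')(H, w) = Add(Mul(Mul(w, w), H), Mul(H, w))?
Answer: 6059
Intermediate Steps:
Function('L')(H, w) = Add(Mul(H, w), Mul(H, Pow(w, 2))) (Function('L')(H, w) = Add(Mul(Pow(w, 2), H), Mul(H, w)) = Add(Mul(H, Pow(w, 2)), Mul(H, w)) = Add(Mul(H, w), Mul(H, Pow(w, 2))))
t = -176 (t = Add(Mul(-5, -7, Add(1, -7)), 34) = Add(Mul(-5, -7, -6), 34) = Add(-210, 34) = -176)
Mul(Add(103, t), Add(-21, -62)) = Mul(Add(103, -176), Add(-21, -62)) = Mul(-73, -83) = 6059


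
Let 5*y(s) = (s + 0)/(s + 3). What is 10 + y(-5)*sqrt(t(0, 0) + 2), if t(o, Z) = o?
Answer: 10 + sqrt(2)/2 ≈ 10.707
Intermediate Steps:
y(s) = s/(5*(3 + s)) (y(s) = ((s + 0)/(s + 3))/5 = (s/(3 + s))/5 = s/(5*(3 + s)))
10 + y(-5)*sqrt(t(0, 0) + 2) = 10 + ((1/5)*(-5)/(3 - 5))*sqrt(0 + 2) = 10 + ((1/5)*(-5)/(-2))*sqrt(2) = 10 + ((1/5)*(-5)*(-1/2))*sqrt(2) = 10 + sqrt(2)/2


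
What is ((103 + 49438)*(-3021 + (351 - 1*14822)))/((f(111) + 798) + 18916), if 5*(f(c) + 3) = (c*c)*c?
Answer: -2166427930/733093 ≈ -2955.2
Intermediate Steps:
f(c) = -3 + c³/5 (f(c) = -3 + ((c*c)*c)/5 = -3 + (c²*c)/5 = -3 + c³/5)
((103 + 49438)*(-3021 + (351 - 1*14822)))/((f(111) + 798) + 18916) = ((103 + 49438)*(-3021 + (351 - 1*14822)))/(((-3 + (⅕)*111³) + 798) + 18916) = (49541*(-3021 + (351 - 14822)))/(((-3 + (⅕)*1367631) + 798) + 18916) = (49541*(-3021 - 14471))/(((-3 + 1367631/5) + 798) + 18916) = (49541*(-17492))/((1367616/5 + 798) + 18916) = -866571172/(1371606/5 + 18916) = -866571172/1466186/5 = -866571172*5/1466186 = -2166427930/733093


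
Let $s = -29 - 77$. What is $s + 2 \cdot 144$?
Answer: $182$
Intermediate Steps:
$s = -106$ ($s = -29 - 77 = -106$)
$s + 2 \cdot 144 = -106 + 2 \cdot 144 = -106 + 288 = 182$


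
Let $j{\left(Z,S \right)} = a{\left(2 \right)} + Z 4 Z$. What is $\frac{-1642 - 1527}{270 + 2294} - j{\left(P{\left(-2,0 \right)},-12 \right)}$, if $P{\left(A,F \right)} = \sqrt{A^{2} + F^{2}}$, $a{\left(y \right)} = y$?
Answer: $- \frac{49321}{2564} \approx -19.236$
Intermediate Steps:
$j{\left(Z,S \right)} = 2 + 4 Z^{2}$ ($j{\left(Z,S \right)} = 2 + Z 4 Z = 2 + 4 Z^{2}$)
$\frac{-1642 - 1527}{270 + 2294} - j{\left(P{\left(-2,0 \right)},-12 \right)} = \frac{-1642 - 1527}{270 + 2294} - \left(2 + 4 \left(\sqrt{\left(-2\right)^{2} + 0^{2}}\right)^{2}\right) = - \frac{3169}{2564} - \left(2 + 4 \left(\sqrt{4 + 0}\right)^{2}\right) = \left(-3169\right) \frac{1}{2564} - \left(2 + 4 \left(\sqrt{4}\right)^{2}\right) = - \frac{3169}{2564} - \left(2 + 4 \cdot 2^{2}\right) = - \frac{3169}{2564} - \left(2 + 4 \cdot 4\right) = - \frac{3169}{2564} - \left(2 + 16\right) = - \frac{3169}{2564} - 18 = - \frac{49321}{2564}$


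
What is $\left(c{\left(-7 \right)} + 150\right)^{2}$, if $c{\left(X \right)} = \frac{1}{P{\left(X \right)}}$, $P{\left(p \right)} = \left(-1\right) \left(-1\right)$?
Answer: $22801$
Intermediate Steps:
$P{\left(p \right)} = 1$
$c{\left(X \right)} = 1$ ($c{\left(X \right)} = 1^{-1} = 1$)
$\left(c{\left(-7 \right)} + 150\right)^{2} = \left(1 + 150\right)^{2} = 151^{2} = 22801$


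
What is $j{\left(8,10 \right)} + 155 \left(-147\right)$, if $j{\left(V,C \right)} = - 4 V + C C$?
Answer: $-22717$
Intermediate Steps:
$j{\left(V,C \right)} = C^{2} - 4 V$ ($j{\left(V,C \right)} = - 4 V + C^{2} = C^{2} - 4 V$)
$j{\left(8,10 \right)} + 155 \left(-147\right) = \left(10^{2} - 32\right) + 155 \left(-147\right) = \left(100 - 32\right) - 22785 = 68 - 22785 = -22717$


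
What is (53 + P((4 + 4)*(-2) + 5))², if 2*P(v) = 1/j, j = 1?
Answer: 11449/4 ≈ 2862.3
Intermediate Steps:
P(v) = ½ (P(v) = (½)/1 = (½)*1 = ½)
(53 + P((4 + 4)*(-2) + 5))² = (53 + ½)² = (107/2)² = 11449/4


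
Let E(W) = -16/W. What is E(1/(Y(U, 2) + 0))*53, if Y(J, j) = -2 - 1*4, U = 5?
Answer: 5088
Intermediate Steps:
Y(J, j) = -6 (Y(J, j) = -2 - 4 = -6)
E(1/(Y(U, 2) + 0))*53 = -16/(1/(-6 + 0))*53 = -16/(1/(-6))*53 = -16/(-1/6)*53 = -16*(-6)*53 = 96*53 = 5088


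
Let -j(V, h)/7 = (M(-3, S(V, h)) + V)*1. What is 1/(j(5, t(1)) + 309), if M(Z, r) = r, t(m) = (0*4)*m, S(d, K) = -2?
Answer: 1/288 ≈ 0.0034722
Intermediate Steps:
t(m) = 0 (t(m) = 0*m = 0)
j(V, h) = 14 - 7*V (j(V, h) = -7*(-2 + V) = 14 - 7*V)
1/(j(5, t(1)) + 309) = 1/((14 - 7*5) + 309) = 1/((14 - 35) + 309) = 1/(-21 + 309) = 1/288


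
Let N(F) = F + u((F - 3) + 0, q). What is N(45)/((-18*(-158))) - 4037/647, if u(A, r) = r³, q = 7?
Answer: -2807548/460017 ≈ -6.1031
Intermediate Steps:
N(F) = 343 + F (N(F) = F + 7³ = F + 343 = 343 + F)
N(45)/((-18*(-158))) - 4037/647 = (343 + 45)/((-18*(-158))) - 4037/647 = 388/2844 - 4037*1/647 = 388*(1/2844) - 4037/647 = 97/711 - 4037/647 = -2807548/460017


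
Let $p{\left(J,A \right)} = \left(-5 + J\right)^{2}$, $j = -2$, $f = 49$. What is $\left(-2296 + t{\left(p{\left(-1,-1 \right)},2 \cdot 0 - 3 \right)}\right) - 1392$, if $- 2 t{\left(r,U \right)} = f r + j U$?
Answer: $-4573$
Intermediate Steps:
$t{\left(r,U \right)} = U - \frac{49 r}{2}$ ($t{\left(r,U \right)} = - \frac{49 r - 2 U}{2} = - \frac{- 2 U + 49 r}{2} = U - \frac{49 r}{2}$)
$\left(-2296 + t{\left(p{\left(-1,-1 \right)},2 \cdot 0 - 3 \right)}\right) - 1392 = \left(-2296 + \left(\left(2 \cdot 0 - 3\right) - \frac{49 \left(-5 - 1\right)^{2}}{2}\right)\right) - 1392 = \left(-2296 + \left(\left(0 - 3\right) - \frac{49 \left(-6\right)^{2}}{2}\right)\right) - 1392 = \left(-2296 - 885\right) - 1392 = -3181 - 1392 = -4573$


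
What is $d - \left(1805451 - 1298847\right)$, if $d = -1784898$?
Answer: $-2291502$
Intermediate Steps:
$d - \left(1805451 - 1298847\right) = -1784898 - \left(1805451 - 1298847\right) = -1784898 - 506604 = -2291502$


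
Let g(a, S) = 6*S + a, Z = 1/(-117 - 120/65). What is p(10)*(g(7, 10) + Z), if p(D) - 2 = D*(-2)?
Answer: -621012/515 ≈ -1205.8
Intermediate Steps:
Z = -13/1545 (Z = 1/(-117 - 120*1/65) = 1/(-117 - 24/13) = 1/(-1545/13) = -13/1545 ≈ -0.0084142)
p(D) = 2 - 2*D (p(D) = 2 + D*(-2) = 2 - 2*D)
g(a, S) = a + 6*S
p(10)*(g(7, 10) + Z) = (2 - 2*10)*((7 + 6*10) - 13/1545) = (2 - 20)*((7 + 60) - 13/1545) = -18*(67 - 13/1545) = -18*103502/1545 = -621012/515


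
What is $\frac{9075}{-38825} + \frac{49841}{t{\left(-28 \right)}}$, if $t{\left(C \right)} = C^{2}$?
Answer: $\frac{77118481}{1217552} \approx 63.339$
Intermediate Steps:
$\frac{9075}{-38825} + \frac{49841}{t{\left(-28 \right)}} = \frac{9075}{-38825} + \frac{49841}{\left(-28\right)^{2}} = 9075 \left(- \frac{1}{38825}\right) + \frac{49841}{784} = - \frac{363}{1553} + 49841 \cdot \frac{1}{784} = - \frac{363}{1553} + \frac{49841}{784} = \frac{77118481}{1217552}$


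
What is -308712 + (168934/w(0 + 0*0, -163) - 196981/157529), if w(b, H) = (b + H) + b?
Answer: -7953512213613/25677227 ≈ -3.0975e+5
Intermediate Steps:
w(b, H) = H + 2*b (w(b, H) = (H + b) + b = H + 2*b)
-308712 + (168934/w(0 + 0*0, -163) - 196981/157529) = -308712 + (168934/(-163 + 2*(0 + 0*0)) - 196981/157529) = -308712 + (168934/(-163 + 2*(0 + 0)) - 196981*1/157529) = -308712 + (168934/(-163 + 2*0) - 196981/157529) = -308712 + (168934/(-163 + 0) - 196981/157529) = -308712 + (168934/(-163) - 196981/157529) = -308712 + (168934*(-1/163) - 196981/157529) = -308712 + (-168934/163 - 196981/157529) = -308712 - 26644111989/25677227 = -7953512213613/25677227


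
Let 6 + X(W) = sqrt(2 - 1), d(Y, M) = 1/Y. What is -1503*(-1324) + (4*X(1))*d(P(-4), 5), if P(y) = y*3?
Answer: 5969921/3 ≈ 1.9900e+6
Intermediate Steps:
P(y) = 3*y
X(W) = -5 (X(W) = -6 + sqrt(2 - 1) = -6 + sqrt(1) = -6 + 1 = -5)
-1503*(-1324) + (4*X(1))*d(P(-4), 5) = -1503*(-1324) + (4*(-5))/((3*(-4))) = 1989972 - 20/(-12) = 1989972 - 20*(-1/12) = 1989972 + 5/3 = 5969921/3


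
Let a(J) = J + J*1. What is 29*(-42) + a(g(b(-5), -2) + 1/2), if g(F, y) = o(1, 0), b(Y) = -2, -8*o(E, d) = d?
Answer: -1217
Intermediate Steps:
o(E, d) = -d/8
g(F, y) = 0 (g(F, y) = -1/8*0 = 0)
a(J) = 2*J (a(J) = J + J = 2*J)
29*(-42) + a(g(b(-5), -2) + 1/2) = 29*(-42) + 2*(0 + 1/2) = -1218 + 2*(0 + 1/2) = -1218 + 2*(1/2) = -1218 + 1 = -1217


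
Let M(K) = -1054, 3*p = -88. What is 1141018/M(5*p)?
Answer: -570509/527 ≈ -1082.6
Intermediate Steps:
p = -88/3 (p = (⅓)*(-88) = -88/3 ≈ -29.333)
1141018/M(5*p) = 1141018/(-1054) = 1141018*(-1/1054) = -570509/527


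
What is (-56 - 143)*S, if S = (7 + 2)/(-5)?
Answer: 1791/5 ≈ 358.20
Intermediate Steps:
S = -9/5 (S = 9*(-⅕) = -9/5 ≈ -1.8000)
(-56 - 143)*S = (-56 - 143)*(-9/5) = -199*(-9/5) = 1791/5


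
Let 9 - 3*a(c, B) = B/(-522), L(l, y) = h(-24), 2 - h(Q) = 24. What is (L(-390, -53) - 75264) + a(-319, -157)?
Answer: -117893335/1566 ≈ -75283.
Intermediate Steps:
h(Q) = -22 (h(Q) = 2 - 1*24 = 2 - 24 = -22)
L(l, y) = -22
a(c, B) = 3 + B/1566 (a(c, B) = 3 - B/(3*(-522)) = 3 - B*(-1)/(3*522) = 3 - (-1)*B/1566 = 3 + B/1566)
(L(-390, -53) - 75264) + a(-319, -157) = (-22 - 75264) + (3 + (1/1566)*(-157)) = -75286 + (3 - 157/1566) = -75286 + 4541/1566 = -117893335/1566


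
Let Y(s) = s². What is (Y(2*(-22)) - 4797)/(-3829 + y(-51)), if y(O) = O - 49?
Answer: 2861/3929 ≈ 0.72818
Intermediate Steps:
y(O) = -49 + O
(Y(2*(-22)) - 4797)/(-3829 + y(-51)) = ((2*(-22))² - 4797)/(-3829 + (-49 - 51)) = ((-44)² - 4797)/(-3829 - 100) = (1936 - 4797)/(-3929) = -2861*(-1/3929) = 2861/3929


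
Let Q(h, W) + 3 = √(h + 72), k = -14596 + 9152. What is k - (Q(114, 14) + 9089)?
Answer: -14530 - √186 ≈ -14544.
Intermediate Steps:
k = -5444
Q(h, W) = -3 + √(72 + h) (Q(h, W) = -3 + √(h + 72) = -3 + √(72 + h))
k - (Q(114, 14) + 9089) = -5444 - ((-3 + √(72 + 114)) + 9089) = -5444 - ((-3 + √186) + 9089) = -5444 - (9086 + √186) = -5444 + (-9086 - √186) = -14530 - √186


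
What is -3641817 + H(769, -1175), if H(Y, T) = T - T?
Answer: -3641817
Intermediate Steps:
H(Y, T) = 0
-3641817 + H(769, -1175) = -3641817 + 0 = -3641817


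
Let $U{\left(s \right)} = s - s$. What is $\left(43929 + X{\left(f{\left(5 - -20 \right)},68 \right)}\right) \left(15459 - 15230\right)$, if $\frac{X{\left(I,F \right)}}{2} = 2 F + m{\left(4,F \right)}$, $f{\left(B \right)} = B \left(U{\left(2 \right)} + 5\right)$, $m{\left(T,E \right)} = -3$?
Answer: $10120655$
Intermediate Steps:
$U{\left(s \right)} = 0$
$f{\left(B \right)} = 5 B$ ($f{\left(B \right)} = B \left(0 + 5\right) = B 5 = 5 B$)
$X{\left(I,F \right)} = -6 + 4 F$ ($X{\left(I,F \right)} = 2 \left(2 F - 3\right) = 2 \left(-3 + 2 F\right) = -6 + 4 F$)
$\left(43929 + X{\left(f{\left(5 - -20 \right)},68 \right)}\right) \left(15459 - 15230\right) = \left(43929 + \left(-6 + 4 \cdot 68\right)\right) \left(15459 - 15230\right) = \left(43929 + \left(-6 + 272\right)\right) 229 = \left(43929 + 266\right) 229 = 44195 \cdot 229 = 10120655$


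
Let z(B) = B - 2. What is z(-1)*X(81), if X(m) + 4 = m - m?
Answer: 12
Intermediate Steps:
X(m) = -4 (X(m) = -4 + (m - m) = -4 + 0 = -4)
z(B) = -2 + B
z(-1)*X(81) = (-2 - 1)*(-4) = -3*(-4) = 12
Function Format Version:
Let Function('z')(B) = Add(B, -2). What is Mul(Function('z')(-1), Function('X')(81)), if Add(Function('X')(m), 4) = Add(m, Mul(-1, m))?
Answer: 12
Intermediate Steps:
Function('X')(m) = -4 (Function('X')(m) = Add(-4, Add(m, Mul(-1, m))) = Add(-4, 0) = -4)
Function('z')(B) = Add(-2, B)
Mul(Function('z')(-1), Function('X')(81)) = Mul(Add(-2, -1), -4) = Mul(-3, -4) = 12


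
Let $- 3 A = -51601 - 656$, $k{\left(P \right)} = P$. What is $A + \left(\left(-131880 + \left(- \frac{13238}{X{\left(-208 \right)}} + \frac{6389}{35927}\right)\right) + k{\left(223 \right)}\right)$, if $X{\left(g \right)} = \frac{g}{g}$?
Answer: $- \frac{4579823863}{35927} \approx -1.2748 \cdot 10^{5}$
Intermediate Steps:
$X{\left(g \right)} = 1$
$A = 17419$ ($A = - \frac{-51601 - 656}{3} = \left(- \frac{1}{3}\right) \left(-52257\right) = 17419$)
$A + \left(\left(-131880 + \left(- \frac{13238}{X{\left(-208 \right)}} + \frac{6389}{35927}\right)\right) + k{\left(223 \right)}\right) = 17419 + \left(\left(-131880 + \left(- \frac{13238}{1} + \frac{6389}{35927}\right)\right) + 223\right) = 17419 + \left(\left(-131880 + \left(\left(-13238\right) 1 + 6389 \cdot \frac{1}{35927}\right)\right) + 223\right) = 17419 + \left(\left(-131880 + \left(-13238 + \frac{6389}{35927}\right)\right) + 223\right) = 17419 + \left(\left(-131880 - \frac{475595237}{35927}\right) + 223\right) = 17419 + \left(- \frac{5213647997}{35927} + 223\right) = 17419 - \frac{5205636276}{35927} = - \frac{4579823863}{35927}$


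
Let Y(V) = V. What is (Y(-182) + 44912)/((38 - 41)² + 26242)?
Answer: 44730/26251 ≈ 1.7039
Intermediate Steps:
(Y(-182) + 44912)/((38 - 41)² + 26242) = (-182 + 44912)/((38 - 41)² + 26242) = 44730/((-3)² + 26242) = 44730/(9 + 26242) = 44730/26251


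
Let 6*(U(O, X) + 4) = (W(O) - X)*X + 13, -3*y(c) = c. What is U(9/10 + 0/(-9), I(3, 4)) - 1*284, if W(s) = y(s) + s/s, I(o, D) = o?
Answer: -17219/60 ≈ -286.98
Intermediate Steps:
y(c) = -c/3
W(s) = 1 - s/3 (W(s) = -s/3 + s/s = -s/3 + 1 = 1 - s/3)
U(O, X) = -11/6 + X*(1 - X - O/3)/6 (U(O, X) = -4 + (((1 - O/3) - X)*X + 13)/6 = -4 + ((1 - X - O/3)*X + 13)/6 = -4 + (X*(1 - X - O/3) + 13)/6 = -4 + (13 + X*(1 - X - O/3))/6 = -4 + (13/6 + X*(1 - X - O/3)/6) = -11/6 + X*(1 - X - O/3)/6)
U(9/10 + 0/(-9), I(3, 4)) - 1*284 = (-11/6 - ⅙*3² - 1/18*3*(-3 + (9/10 + 0/(-9)))) - 1*284 = (-11/6 - ⅙*9 - 1/18*3*(-3 + (9*(⅒) + 0*(-⅑)))) - 284 = (-11/6 - 3/2 - 1/18*3*(-3 + (9/10 + 0))) - 284 = (-11/6 - 3/2 - 1/18*3*(-3 + 9/10)) - 284 = (-11/6 - 3/2 - 1/18*3*(-21/10)) - 284 = (-11/6 - 3/2 + 7/20) - 284 = -179/60 - 284 = -17219/60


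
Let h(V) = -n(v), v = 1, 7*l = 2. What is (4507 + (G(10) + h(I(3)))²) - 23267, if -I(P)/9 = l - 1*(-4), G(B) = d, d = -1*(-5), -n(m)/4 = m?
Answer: -18679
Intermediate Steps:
l = 2/7 (l = (⅐)*2 = 2/7 ≈ 0.28571)
n(m) = -4*m
d = 5
G(B) = 5
I(P) = -270/7 (I(P) = -9*(2/7 - 1*(-4)) = -9*(2/7 + 4) = -9*30/7 = -270/7)
h(V) = 4 (h(V) = -(-4) = -1*(-4) = 4)
(4507 + (G(10) + h(I(3)))²) - 23267 = (4507 + (5 + 4)²) - 23267 = (4507 + 9²) - 23267 = (4507 + 81) - 23267 = 4588 - 23267 = -18679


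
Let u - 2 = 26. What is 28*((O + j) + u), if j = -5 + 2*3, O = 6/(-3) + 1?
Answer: 784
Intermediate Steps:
O = -1 (O = -1/3*6 + 1 = -2 + 1 = -1)
j = 1 (j = -5 + 6 = 1)
u = 28 (u = 2 + 26 = 28)
28*((O + j) + u) = 28*((-1 + 1) + 28) = 28*(0 + 28) = 28*28 = 784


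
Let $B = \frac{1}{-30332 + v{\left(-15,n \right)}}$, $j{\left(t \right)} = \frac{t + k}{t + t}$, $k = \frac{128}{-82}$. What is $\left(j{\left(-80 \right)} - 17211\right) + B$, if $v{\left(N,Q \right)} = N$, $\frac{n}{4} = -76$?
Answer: $- \frac{214137566857}{12442270} \approx -17211.0$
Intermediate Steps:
$n = -304$ ($n = 4 \left(-76\right) = -304$)
$k = - \frac{64}{41}$ ($k = 128 \left(- \frac{1}{82}\right) = - \frac{64}{41} \approx -1.561$)
$j{\left(t \right)} = \frac{- \frac{64}{41} + t}{2 t}$ ($j{\left(t \right)} = \frac{t - \frac{64}{41}}{t + t} = \frac{- \frac{64}{41} + t}{2 t}$)
$B = - \frac{1}{30347}$ ($B = \frac{1}{-30332 - 15} = \frac{1}{-30347} = - \frac{1}{30347} \approx -3.2952 \cdot 10^{-5}$)
$\left(j{\left(-80 \right)} - 17211\right) + B = \left(\frac{-64 + 41 \left(-80\right)}{82 \left(-80\right)} - 17211\right) - \frac{1}{30347} = \left(\frac{1}{82} \left(- \frac{1}{80}\right) \left(-64 - 3280\right) - 17211\right) - \frac{1}{30347} = \left(\frac{1}{82} \left(- \frac{1}{80}\right) \left(-3344\right) - 17211\right) - \frac{1}{30347} = \left(\frac{209}{410} - 17211\right) - \frac{1}{30347} = - \frac{7056301}{410} - \frac{1}{30347} = - \frac{214137566857}{12442270}$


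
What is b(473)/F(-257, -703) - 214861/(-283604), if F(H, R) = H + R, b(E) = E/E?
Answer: 51495739/68064960 ≈ 0.75657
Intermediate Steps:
b(E) = 1
b(473)/F(-257, -703) - 214861/(-283604) = 1/(-257 - 703) - 214861/(-283604) = 1/(-960) - 214861*(-1/283604) = 1*(-1/960) + 214861/283604 = -1/960 + 214861/283604 = 51495739/68064960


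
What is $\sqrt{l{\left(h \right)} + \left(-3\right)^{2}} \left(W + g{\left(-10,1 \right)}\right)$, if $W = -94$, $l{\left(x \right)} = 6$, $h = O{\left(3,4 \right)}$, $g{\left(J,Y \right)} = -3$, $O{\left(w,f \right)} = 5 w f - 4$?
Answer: $- 97 \sqrt{15} \approx -375.68$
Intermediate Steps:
$O{\left(w,f \right)} = -4 + 5 f w$ ($O{\left(w,f \right)} = 5 f w - 4 = -4 + 5 f w$)
$h = 56$ ($h = -4 + 5 \cdot 4 \cdot 3 = -4 + 60 = 56$)
$\sqrt{l{\left(h \right)} + \left(-3\right)^{2}} \left(W + g{\left(-10,1 \right)}\right) = \sqrt{6 + \left(-3\right)^{2}} \left(-94 - 3\right) = \sqrt{6 + 9} \left(-97\right) = \sqrt{15} \left(-97\right) = - 97 \sqrt{15}$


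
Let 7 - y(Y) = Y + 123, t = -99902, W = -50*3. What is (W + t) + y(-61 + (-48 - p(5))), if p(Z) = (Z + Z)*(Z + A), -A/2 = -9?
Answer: -99829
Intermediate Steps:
A = 18 (A = -2*(-9) = 18)
p(Z) = 2*Z*(18 + Z) (p(Z) = (Z + Z)*(Z + 18) = (2*Z)*(18 + Z) = 2*Z*(18 + Z))
W = -150
y(Y) = -116 - Y (y(Y) = 7 - (Y + 123) = 7 - (123 + Y) = 7 + (-123 - Y) = -116 - Y)
(W + t) + y(-61 + (-48 - p(5))) = (-150 - 99902) + (-116 - (-61 + (-48 - 2*5*(18 + 5)))) = -100052 + (-116 - (-61 + (-48 - 2*5*23))) = -100052 + (-116 - (-61 + (-48 - 1*230))) = -100052 + (-116 - (-61 + (-48 - 230))) = -100052 + (-116 - (-61 - 278)) = -100052 + (-116 - 1*(-339)) = -100052 + (-116 + 339) = -100052 + 223 = -99829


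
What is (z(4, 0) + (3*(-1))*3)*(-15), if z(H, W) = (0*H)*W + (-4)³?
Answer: 1095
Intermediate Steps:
z(H, W) = -64 (z(H, W) = 0*W - 64 = 0 - 64 = -64)
(z(4, 0) + (3*(-1))*3)*(-15) = (-64 + (3*(-1))*3)*(-15) = (-64 - 3*3)*(-15) = (-64 - 9)*(-15) = -73*(-15) = 1095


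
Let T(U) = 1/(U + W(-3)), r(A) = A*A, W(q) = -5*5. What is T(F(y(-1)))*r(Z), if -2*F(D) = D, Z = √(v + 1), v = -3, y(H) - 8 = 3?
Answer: 4/61 ≈ 0.065574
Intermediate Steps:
y(H) = 11 (y(H) = 8 + 3 = 11)
W(q) = -25
Z = I*√2 (Z = √(-3 + 1) = √(-2) = I*√2 ≈ 1.4142*I)
F(D) = -D/2
r(A) = A²
T(U) = 1/(-25 + U) (T(U) = 1/(U - 25) = 1/(-25 + U))
T(F(y(-1)))*r(Z) = (I*√2)²/(-25 - ½*11) = -2/(-25 - 11/2) = -2/(-61/2) = -2/61*(-2) = 4/61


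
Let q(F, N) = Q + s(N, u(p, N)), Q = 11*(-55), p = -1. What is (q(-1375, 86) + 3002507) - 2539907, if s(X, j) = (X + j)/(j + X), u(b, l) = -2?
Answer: 461996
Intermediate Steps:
s(X, j) = 1 (s(X, j) = (X + j)/(X + j) = 1)
Q = -605
q(F, N) = -604 (q(F, N) = -605 + 1 = -604)
(q(-1375, 86) + 3002507) - 2539907 = (-604 + 3002507) - 2539907 = 3001903 - 2539907 = 461996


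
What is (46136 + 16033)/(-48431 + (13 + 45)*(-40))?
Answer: -20723/16917 ≈ -1.2250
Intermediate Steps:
(46136 + 16033)/(-48431 + (13 + 45)*(-40)) = 62169/(-48431 + 58*(-40)) = 62169/(-48431 - 2320) = 62169/(-50751) = 62169*(-1/50751) = -20723/16917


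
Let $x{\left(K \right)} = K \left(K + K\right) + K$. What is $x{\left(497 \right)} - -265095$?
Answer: $759610$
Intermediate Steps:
$x{\left(K \right)} = K + 2 K^{2}$ ($x{\left(K \right)} = K 2 K + K = 2 K^{2} + K = K + 2 K^{2}$)
$x{\left(497 \right)} - -265095 = 497 \left(1 + 2 \cdot 497\right) - -265095 = 497 \left(1 + 994\right) + 265095 = 497 \cdot 995 + 265095 = 494515 + 265095 = 759610$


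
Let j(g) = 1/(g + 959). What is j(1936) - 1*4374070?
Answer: -12662932649/2895 ≈ -4.3741e+6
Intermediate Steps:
j(g) = 1/(959 + g)
j(1936) - 1*4374070 = 1/(959 + 1936) - 1*4374070 = 1/2895 - 4374070 = -12662932649/2895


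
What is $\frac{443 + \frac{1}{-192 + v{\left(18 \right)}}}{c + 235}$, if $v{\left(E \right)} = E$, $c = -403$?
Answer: $- \frac{77081}{29232} \approx -2.6369$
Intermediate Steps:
$\frac{443 + \frac{1}{-192 + v{\left(18 \right)}}}{c + 235} = \frac{443 + \frac{1}{-192 + 18}}{-403 + 235} = \frac{443 + \frac{1}{-174}}{-168} = \left(443 - \frac{1}{174}\right) \left(- \frac{1}{168}\right) = \frac{77081}{174} \left(- \frac{1}{168}\right) = - \frac{77081}{29232}$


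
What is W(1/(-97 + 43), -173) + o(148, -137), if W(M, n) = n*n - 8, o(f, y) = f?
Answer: 30069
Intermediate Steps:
W(M, n) = -8 + n**2 (W(M, n) = n**2 - 8 = -8 + n**2)
W(1/(-97 + 43), -173) + o(148, -137) = (-8 + (-173)**2) + 148 = (-8 + 29929) + 148 = 29921 + 148 = 30069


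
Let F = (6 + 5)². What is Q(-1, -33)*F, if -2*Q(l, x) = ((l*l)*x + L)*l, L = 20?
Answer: -1573/2 ≈ -786.50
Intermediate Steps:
F = 121 (F = 11² = 121)
Q(l, x) = -l*(20 + x*l²)/2 (Q(l, x) = -((l*l)*x + 20)*l/2 = -(l²*x + 20)*l/2 = -(x*l² + 20)*l/2 = -(20 + x*l²)*l/2 = -l*(20 + x*l²)/2)
Q(-1, -33)*F = -½*(-1)*(20 - 33*(-1)²)*121 = -½*(-1)*(20 - 33*1)*121 = -½*(-1)*(20 - 33)*121 = -½*(-1)*(-13)*121 = -13/2*121 = -1573/2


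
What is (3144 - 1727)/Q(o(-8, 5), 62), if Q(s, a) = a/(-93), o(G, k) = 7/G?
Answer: -4251/2 ≈ -2125.5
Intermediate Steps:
Q(s, a) = -a/93 (Q(s, a) = a*(-1/93) = -a/93)
(3144 - 1727)/Q(o(-8, 5), 62) = (3144 - 1727)/((-1/93*62)) = 1417/(-⅔) = 1417*(-3/2) = -4251/2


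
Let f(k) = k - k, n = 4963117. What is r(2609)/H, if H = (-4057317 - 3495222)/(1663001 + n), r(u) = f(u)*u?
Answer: 0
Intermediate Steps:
f(k) = 0
r(u) = 0 (r(u) = 0*u = 0)
H = -2517513/2208706 (H = (-4057317 - 3495222)/(1663001 + 4963117) = -7552539/6626118 = -7552539*1/6626118 = -2517513/2208706 ≈ -1.1398)
r(2609)/H = 0/(-2517513/2208706) = 0*(-2208706/2517513) = 0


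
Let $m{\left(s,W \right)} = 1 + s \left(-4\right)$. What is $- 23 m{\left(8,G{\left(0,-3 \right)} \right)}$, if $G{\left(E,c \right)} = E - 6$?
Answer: $713$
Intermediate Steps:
$G{\left(E,c \right)} = -6 + E$
$m{\left(s,W \right)} = 1 - 4 s$
$- 23 m{\left(8,G{\left(0,-3 \right)} \right)} = - 23 \left(1 - 32\right) = \left(-23\right) \left(-31\right) = 713$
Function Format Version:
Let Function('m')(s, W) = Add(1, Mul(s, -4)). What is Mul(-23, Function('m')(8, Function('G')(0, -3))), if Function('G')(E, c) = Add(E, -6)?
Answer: 713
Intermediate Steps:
Function('G')(E, c) = Add(-6, E)
Function('m')(s, W) = Add(1, Mul(-4, s))
Mul(-23, Function('m')(8, Function('G')(0, -3))) = Mul(-23, Add(1, Mul(-4, 8))) = Mul(-23, Add(1, -32)) = Mul(-23, -31) = 713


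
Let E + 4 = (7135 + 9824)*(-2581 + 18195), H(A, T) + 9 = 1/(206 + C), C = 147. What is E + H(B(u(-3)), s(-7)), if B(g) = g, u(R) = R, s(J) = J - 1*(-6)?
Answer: 93473627990/353 ≈ 2.6480e+8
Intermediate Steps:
s(J) = 6 + J (s(J) = J + 6 = 6 + J)
H(A, T) = -3176/353 (H(A, T) = -9 + 1/(206 + 147) = -9 + 1/353 = -3176/353)
E = 264797822 (E = -4 + (7135 + 9824)*(-2581 + 18195) = -4 + 16959*15614 = -4 + 264797826 = 264797822)
E + H(B(u(-3)), s(-7)) = 264797822 - 3176/353 = 93473627990/353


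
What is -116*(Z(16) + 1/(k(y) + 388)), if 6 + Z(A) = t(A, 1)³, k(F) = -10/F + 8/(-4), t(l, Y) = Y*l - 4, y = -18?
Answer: -694938252/3479 ≈ -1.9975e+5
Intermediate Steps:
t(l, Y) = -4 + Y*l
k(F) = -2 - 10/F (k(F) = -10/F + 8*(-¼) = -10/F - 2 = -2 - 10/F)
Z(A) = -6 + (-4 + A)³ (Z(A) = -6 + (-4 + 1*A)³ = -6 + (-4 + A)³)
-116*(Z(16) + 1/(k(y) + 388)) = -116*((-6 + (-4 + 16)³) + 1/((-2 - 10/(-18)) + 388)) = -116*((-6 + 12³) + 1/((-2 - 10*(-1/18)) + 388)) = -116*((-6 + 1728) + 1/((-2 + 5/9) + 388)) = -116*(1722 + 1/(-13/9 + 388)) = -116*(1722 + 1/(3479/9)) = -116*(1722 + 9/3479) = -116*5990847/3479 = -694938252/3479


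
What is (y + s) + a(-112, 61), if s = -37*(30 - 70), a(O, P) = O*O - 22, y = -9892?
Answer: 4110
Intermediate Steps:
a(O, P) = -22 + O**2 (a(O, P) = O**2 - 22 = -22 + O**2)
s = 1480 (s = -37*(-40) = 1480)
(y + s) + a(-112, 61) = (-9892 + 1480) + (-22 + (-112)**2) = -8412 + (-22 + 12544) = -8412 + 12522 = 4110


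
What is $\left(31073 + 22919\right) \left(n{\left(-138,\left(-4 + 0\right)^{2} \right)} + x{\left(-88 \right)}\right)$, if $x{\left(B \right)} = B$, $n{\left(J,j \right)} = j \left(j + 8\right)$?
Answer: $15981632$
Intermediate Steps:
$n{\left(J,j \right)} = j \left(8 + j\right)$
$\left(31073 + 22919\right) \left(n{\left(-138,\left(-4 + 0\right)^{2} \right)} + x{\left(-88 \right)}\right) = \left(31073 + 22919\right) \left(\left(-4 + 0\right)^{2} \left(8 + \left(-4 + 0\right)^{2}\right) - 88\right) = 53992 \left(\left(-4\right)^{2} \left(8 + \left(-4\right)^{2}\right) - 88\right) = 53992 \left(16 \left(8 + 16\right) - 88\right) = 53992 \left(16 \cdot 24 - 88\right) = 53992 \left(384 - 88\right) = 53992 \cdot 296 = 15981632$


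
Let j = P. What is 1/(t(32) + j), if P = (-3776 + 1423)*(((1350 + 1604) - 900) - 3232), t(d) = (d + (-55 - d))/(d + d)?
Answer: 64/177397321 ≈ 3.6077e-7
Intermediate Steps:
t(d) = -55/(2*d) (t(d) = -55*1/(2*d) = -55/(2*d))
P = 2771834 (P = -2353*((2954 - 900) - 3232) = -2353*(2054 - 3232) = -2353*(-1178) = 2771834)
j = 2771834
1/(t(32) + j) = 1/(-55/2/32 + 2771834) = 1/(-55/2*1/32 + 2771834) = 1/(-55/64 + 2771834) = 1/(177397321/64) = 64/177397321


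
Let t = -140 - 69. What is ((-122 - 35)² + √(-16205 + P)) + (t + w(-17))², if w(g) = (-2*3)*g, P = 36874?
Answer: 36098 + √20669 ≈ 36242.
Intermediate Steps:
t = -209
w(g) = -6*g
((-122 - 35)² + √(-16205 + P)) + (t + w(-17))² = ((-122 - 35)² + √(-16205 + 36874)) + (-209 - 6*(-17))² = ((-157)² + √20669) + (-209 + 102)² = (24649 + √20669) + (-107)² = (24649 + √20669) + 11449 = 36098 + √20669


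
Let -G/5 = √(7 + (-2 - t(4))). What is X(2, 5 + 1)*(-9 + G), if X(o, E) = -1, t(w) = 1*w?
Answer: 14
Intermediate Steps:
t(w) = w
G = -5 (G = -5*√(7 + (-2 - 1*4)) = -5*√(7 + (-2 - 4)) = -5*√(7 - 6) = -5*√1 = -5*1 = -5)
X(2, 5 + 1)*(-9 + G) = -(-9 - 5) = -1*(-14) = 14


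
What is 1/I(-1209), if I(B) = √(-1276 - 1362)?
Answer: -I*√2638/2638 ≈ -0.01947*I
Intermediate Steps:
I(B) = I*√2638 (I(B) = √(-2638) = I*√2638)
1/I(-1209) = 1/(I*√2638) = -I*√2638/2638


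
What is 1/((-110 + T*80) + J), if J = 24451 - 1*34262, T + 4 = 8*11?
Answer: -1/3201 ≈ -0.00031240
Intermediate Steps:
T = 84 (T = -4 + 8*11 = -4 + 88 = 84)
J = -9811 (J = 24451 - 34262 = -9811)
1/((-110 + T*80) + J) = 1/((-110 + 84*80) - 9811) = 1/((-110 + 6720) - 9811) = 1/(6610 - 9811) = 1/(-3201) = -1/3201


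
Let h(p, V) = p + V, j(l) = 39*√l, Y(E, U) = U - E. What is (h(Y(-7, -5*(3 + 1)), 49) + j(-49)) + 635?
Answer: 671 + 273*I ≈ 671.0 + 273.0*I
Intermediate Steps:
h(p, V) = V + p
(h(Y(-7, -5*(3 + 1)), 49) + j(-49)) + 635 = ((49 + (-5*(3 + 1) - 1*(-7))) + 39*√(-49)) + 635 = ((49 + (-5*4 + 7)) + 39*(7*I)) + 635 = ((49 + (-20 + 7)) + 273*I) + 635 = ((49 - 13) + 273*I) + 635 = (36 + 273*I) + 635 = 671 + 273*I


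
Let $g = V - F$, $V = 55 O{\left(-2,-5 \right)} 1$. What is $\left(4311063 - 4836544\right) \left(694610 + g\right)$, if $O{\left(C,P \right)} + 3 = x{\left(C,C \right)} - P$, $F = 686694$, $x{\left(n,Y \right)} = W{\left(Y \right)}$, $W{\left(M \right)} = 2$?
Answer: $-4275313416$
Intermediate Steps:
$x{\left(n,Y \right)} = 2$
$O{\left(C,P \right)} = -1 - P$ ($O{\left(C,P \right)} = -3 - \left(-2 + P\right) = -1 - P$)
$V = 220$ ($V = 55 \left(-1 - -5\right) 1 = 55 \left(-1 + 5\right) 1 = 55 \cdot 4 \cdot 1 = 220 \cdot 1 = 220$)
$g = -686474$ ($g = 220 - 686694 = -686474$)
$\left(4311063 - 4836544\right) \left(694610 + g\right) = \left(4311063 - 4836544\right) \left(694610 - 686474\right) = \left(-525481\right) 8136 = -4275313416$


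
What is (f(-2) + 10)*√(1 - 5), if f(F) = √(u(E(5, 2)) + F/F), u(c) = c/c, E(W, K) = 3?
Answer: 2*I*(10 + √2) ≈ 22.828*I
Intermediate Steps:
u(c) = 1
f(F) = √2 (f(F) = √(1 + F/F) = √(1 + 1) = √2)
(f(-2) + 10)*√(1 - 5) = (√2 + 10)*√(1 - 5) = (10 + √2)*√(-4) = (10 + √2)*(2*I) = 2*I*(10 + √2)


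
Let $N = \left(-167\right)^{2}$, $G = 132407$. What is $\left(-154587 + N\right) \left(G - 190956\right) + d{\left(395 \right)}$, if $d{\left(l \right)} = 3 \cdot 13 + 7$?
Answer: $7418041248$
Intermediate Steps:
$d{\left(l \right)} = 46$ ($d{\left(l \right)} = 39 + 7 = 46$)
$N = 27889$
$\left(-154587 + N\right) \left(G - 190956\right) + d{\left(395 \right)} = \left(-154587 + 27889\right) \left(132407 - 190956\right) + 46 = \left(-126698\right) \left(-58549\right) + 46 = 7418041202 + 46 = 7418041248$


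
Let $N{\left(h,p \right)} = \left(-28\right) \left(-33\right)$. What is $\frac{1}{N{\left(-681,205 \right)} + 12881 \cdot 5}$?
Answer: $\frac{1}{65329} \approx 1.5307 \cdot 10^{-5}$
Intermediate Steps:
$N{\left(h,p \right)} = 924$
$\frac{1}{N{\left(-681,205 \right)} + 12881 \cdot 5} = \frac{1}{924 + 12881 \cdot 5} = \frac{1}{924 + 64405} = \frac{1}{65329}$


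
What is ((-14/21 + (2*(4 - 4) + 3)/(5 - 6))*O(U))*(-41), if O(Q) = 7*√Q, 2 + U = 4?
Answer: 3157*√2/3 ≈ 1488.2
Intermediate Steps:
U = 2 (U = -2 + 4 = 2)
((-14/21 + (2*(4 - 4) + 3)/(5 - 6))*O(U))*(-41) = ((-14/21 + (2*(4 - 4) + 3)/(5 - 6))*(7*√2))*(-41) = ((-14*1/21 + (2*0 + 3)/(-1))*(7*√2))*(-41) = ((-⅔ + (0 + 3)*(-1))*(7*√2))*(-41) = ((-⅔ + 3*(-1))*(7*√2))*(-41) = ((-⅔ - 3)*(7*√2))*(-41) = -77*√2/3*(-41) = 3157*√2/3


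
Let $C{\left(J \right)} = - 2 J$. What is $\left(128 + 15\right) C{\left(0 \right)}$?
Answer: $0$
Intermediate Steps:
$\left(128 + 15\right) C{\left(0 \right)} = \left(128 + 15\right) \left(\left(-2\right) 0\right) = 143 \cdot 0 = 0$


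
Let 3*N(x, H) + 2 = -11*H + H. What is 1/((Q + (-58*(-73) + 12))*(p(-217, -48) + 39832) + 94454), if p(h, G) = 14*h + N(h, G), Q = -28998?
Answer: -3/2743723358 ≈ -1.0934e-9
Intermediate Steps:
N(x, H) = -⅔ - 10*H/3 (N(x, H) = -⅔ + (-11*H + H)/3 = -⅔ + (-10*H)/3 = -⅔ - 10*H/3)
p(h, G) = -⅔ + 14*h - 10*G/3 (p(h, G) = 14*h + (-⅔ - 10*G/3) = -⅔ + 14*h - 10*G/3)
1/((Q + (-58*(-73) + 12))*(p(-217, -48) + 39832) + 94454) = 1/((-28998 + (-58*(-73) + 12))*((-⅔ + 14*(-217) - 10/3*(-48)) + 39832) + 94454) = 1/((-28998 + (4234 + 12))*((-⅔ - 3038 + 160) + 39832) + 94454) = 1/((-28998 + 4246)*(-8636/3 + 39832) + 94454) = 1/(-24752*110860/3 + 94454) = 1/(-2744006720/3 + 94454) = 1/(-2743723358/3) = -3/2743723358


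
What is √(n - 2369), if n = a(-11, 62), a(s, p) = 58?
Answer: I*√2311 ≈ 48.073*I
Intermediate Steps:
n = 58
√(n - 2369) = √(58 - 2369) = √(-2311) = I*√2311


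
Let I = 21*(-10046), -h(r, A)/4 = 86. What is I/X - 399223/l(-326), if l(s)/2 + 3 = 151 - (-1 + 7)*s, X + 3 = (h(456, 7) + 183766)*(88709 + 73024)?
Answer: -3947702336221319/41610654159728 ≈ -94.872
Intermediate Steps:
h(r, A) = -344 (h(r, A) = -4*86 = -344)
I = -210966
X = 29665390323 (X = -3 + (-344 + 183766)*(88709 + 73024) = -3 + 183422*161733 = -3 + 29665390326 = 29665390323)
l(s) = 296 - 12*s (l(s) = -6 + 2*(151 - (-1 + 7)*s) = -6 + 2*(151 - 6*s) = -6 + (302 - 12*s) = 296 - 12*s)
I/X - 399223/l(-326) = -210966/29665390323 - 399223/(296 - 12*(-326)) = -210966*1/29665390323 - 399223/(296 + 3912) = -70322/9888463441 - 399223/4208 = -3947702336221319/41610654159728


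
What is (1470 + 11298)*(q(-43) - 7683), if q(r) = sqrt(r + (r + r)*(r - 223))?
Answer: -98096544 + 38304*sqrt(2537) ≈ -9.6167e+7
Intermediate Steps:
q(r) = sqrt(r + 2*r*(-223 + r)) (q(r) = sqrt(r + (2*r)*(-223 + r)) = sqrt(r + 2*r*(-223 + r)))
(1470 + 11298)*(q(-43) - 7683) = (1470 + 11298)*(sqrt(-43*(-445 + 2*(-43))) - 7683) = 12768*(sqrt(-43*(-445 - 86)) - 7683) = 12768*(sqrt(-43*(-531)) - 7683) = 12768*(sqrt(22833) - 7683) = 12768*(3*sqrt(2537) - 7683) = 12768*(-7683 + 3*sqrt(2537)) = -98096544 + 38304*sqrt(2537)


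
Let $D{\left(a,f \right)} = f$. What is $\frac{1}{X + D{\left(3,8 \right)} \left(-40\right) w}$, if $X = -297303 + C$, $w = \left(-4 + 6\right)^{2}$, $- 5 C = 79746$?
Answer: $- \frac{5}{1572661} \approx -3.1793 \cdot 10^{-6}$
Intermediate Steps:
$C = - \frac{79746}{5}$ ($C = \left(- \frac{1}{5}\right) 79746 = - \frac{79746}{5} \approx -15949.0$)
$w = 4$ ($w = 2^{2} = 4$)
$X = - \frac{1566261}{5}$ ($X = -297303 - \frac{79746}{5} = - \frac{1566261}{5} \approx -3.1325 \cdot 10^{5}$)
$\frac{1}{X + D{\left(3,8 \right)} \left(-40\right) w} = \frac{1}{- \frac{1566261}{5} + 8 \left(-40\right) 4} = \frac{1}{- \frac{1566261}{5} - 1280} = \frac{1}{- \frac{1572661}{5}} = - \frac{5}{1572661}$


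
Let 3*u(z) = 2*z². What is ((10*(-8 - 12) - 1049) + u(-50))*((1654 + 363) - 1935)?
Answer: 102746/3 ≈ 34249.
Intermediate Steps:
u(z) = 2*z²/3 (u(z) = (2*z²)/3 = 2*z²/3)
((10*(-8 - 12) - 1049) + u(-50))*((1654 + 363) - 1935) = ((10*(-8 - 12) - 1049) + (⅔)*(-50)²)*((1654 + 363) - 1935) = ((10*(-20) - 1049) + (⅔)*2500)*(2017 - 1935) = ((-200 - 1049) + 5000/3)*82 = (-1249 + 5000/3)*82 = (1253/3)*82 = 102746/3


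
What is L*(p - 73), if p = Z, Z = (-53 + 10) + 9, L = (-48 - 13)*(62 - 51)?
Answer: 71797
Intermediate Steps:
L = -671 (L = -61*11 = -671)
Z = -34 (Z = -43 + 9 = -34)
p = -34
L*(p - 73) = -671*(-34 - 73) = -671*(-107) = 71797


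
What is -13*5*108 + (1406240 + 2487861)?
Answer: 3887081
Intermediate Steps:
-13*5*108 + (1406240 + 2487861) = -65*108 + 3894101 = -7020 + 3894101 = 3887081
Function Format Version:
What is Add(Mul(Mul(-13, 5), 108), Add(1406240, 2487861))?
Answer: 3887081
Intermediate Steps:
Add(Mul(Mul(-13, 5), 108), Add(1406240, 2487861)) = Add(Mul(-65, 108), 3894101) = Add(-7020, 3894101) = 3887081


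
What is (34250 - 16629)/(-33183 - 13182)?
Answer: -17621/46365 ≈ -0.38005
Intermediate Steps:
(34250 - 16629)/(-33183 - 13182) = 17621/(-46365) = 17621*(-1/46365) = -17621/46365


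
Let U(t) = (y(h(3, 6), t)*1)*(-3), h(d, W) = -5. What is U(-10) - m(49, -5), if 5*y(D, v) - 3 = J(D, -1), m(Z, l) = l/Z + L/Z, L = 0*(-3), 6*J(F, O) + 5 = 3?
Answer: -367/245 ≈ -1.4980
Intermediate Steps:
J(F, O) = -⅓ (J(F, O) = -⅚ + (⅙)*3 = -⅚ + ½ = -⅓)
L = 0
m(Z, l) = l/Z (m(Z, l) = l/Z + 0/Z = l/Z + 0 = l/Z)
y(D, v) = 8/15 (y(D, v) = ⅗ + (⅕)*(-⅓) = ⅗ - 1/15 = 8/15)
U(t) = -8/5 (U(t) = ((8/15)*1)*(-3) = (8/15)*(-3) = -8/5)
U(-10) - m(49, -5) = -8/5 - (-5)/49 = -8/5 - 1*(-5/49) = -8/5 + 5/49 = -367/245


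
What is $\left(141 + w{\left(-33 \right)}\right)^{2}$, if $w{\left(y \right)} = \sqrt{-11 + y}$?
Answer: $19837 + 564 i \sqrt{11} \approx 19837.0 + 1870.6 i$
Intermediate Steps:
$\left(141 + w{\left(-33 \right)}\right)^{2} = \left(141 + \sqrt{-11 - 33}\right)^{2} = \left(141 + \sqrt{-44}\right)^{2} = \left(141 + 2 i \sqrt{11}\right)^{2}$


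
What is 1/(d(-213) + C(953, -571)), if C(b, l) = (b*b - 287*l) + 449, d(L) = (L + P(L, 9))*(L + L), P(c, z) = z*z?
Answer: 1/1128767 ≈ 8.8592e-7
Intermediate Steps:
P(c, z) = z**2
d(L) = 2*L*(81 + L) (d(L) = (L + 9**2)*(L + L) = (L + 81)*(2*L) = (81 + L)*(2*L) = 2*L*(81 + L))
C(b, l) = 449 + b**2 - 287*l (C(b, l) = (b**2 - 287*l) + 449 = 449 + b**2 - 287*l)
1/(d(-213) + C(953, -571)) = 1/(2*(-213)*(81 - 213) + (449 + 953**2 - 287*(-571))) = 1/(2*(-213)*(-132) + (449 + 908209 + 163877)) = 1/(56232 + 1072535) = 1/1128767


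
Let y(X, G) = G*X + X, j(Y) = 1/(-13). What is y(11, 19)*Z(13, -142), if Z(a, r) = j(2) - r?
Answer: 405900/13 ≈ 31223.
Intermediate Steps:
j(Y) = -1/13
Z(a, r) = -1/13 - r
y(X, G) = X + G*X
y(11, 19)*Z(13, -142) = (11*(1 + 19))*(-1/13 - 1*(-142)) = (11*20)*(-1/13 + 142) = 220*(1845/13) = 405900/13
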